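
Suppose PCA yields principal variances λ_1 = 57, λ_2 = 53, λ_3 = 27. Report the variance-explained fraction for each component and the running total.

Step 1 — total variance = trace(Sigma) = Σ λ_i = 57 + 53 + 27 = 137.

Step 2 — fraction explained by component i = λ_i / Σ λ:
  PC1: 57/137 = 0.4161
  PC2: 53/137 = 0.3869
  PC3: 27/137 = 0.1971

Step 3 — cumulative fraction after k components = (λ_1 + ... + λ_k) / Σ λ:
  k = 1: 57/137 = 0.4161
  k = 2: (57 + 53)/137 = 110/137 = 0.8029
  k = 3: (57 + 53 + 27)/137 = 137/137 = 1

Summary (fraction, with percent):

explained: PC1 0.4161 (41.61%), PC2 0.3869 (38.69%), PC3 0.1971 (19.71%);  cumulative: 0.4161, 0.8029, 1


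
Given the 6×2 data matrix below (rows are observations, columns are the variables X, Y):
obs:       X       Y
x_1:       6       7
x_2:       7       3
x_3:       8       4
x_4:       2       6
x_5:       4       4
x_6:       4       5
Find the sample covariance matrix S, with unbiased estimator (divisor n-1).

Step 1 — column means:
  mean(X) = (6 + 7 + 8 + 2 + 4 + 4) / 6 = 31/6 = 5.1667
  mean(Y) = (7 + 3 + 4 + 6 + 4 + 5) / 6 = 29/6 = 4.8333

Step 2 — sample covariance S[i,j] = (1/(n-1)) · Σ_k (x_{k,i} - mean_i) · (x_{k,j} - mean_j), with n-1 = 5.
  S[X,X] = ((0.8333)·(0.8333) + (1.8333)·(1.8333) + (2.8333)·(2.8333) + (-3.1667)·(-3.1667) + (-1.1667)·(-1.1667) + (-1.1667)·(-1.1667)) / 5 = 24.8333/5 = 4.9667
  S[X,Y] = ((0.8333)·(2.1667) + (1.8333)·(-1.8333) + (2.8333)·(-0.8333) + (-3.1667)·(1.1667) + (-1.1667)·(-0.8333) + (-1.1667)·(0.1667)) / 5 = -6.8333/5 = -1.3667
  S[Y,Y] = ((2.1667)·(2.1667) + (-1.8333)·(-1.8333) + (-0.8333)·(-0.8333) + (1.1667)·(1.1667) + (-0.8333)·(-0.8333) + (0.1667)·(0.1667)) / 5 = 10.8333/5 = 2.1667

S is symmetric (S[j,i] = S[i,j]). Assembling:

S = [[4.9667, -1.3667],
 [-1.3667, 2.1667]]


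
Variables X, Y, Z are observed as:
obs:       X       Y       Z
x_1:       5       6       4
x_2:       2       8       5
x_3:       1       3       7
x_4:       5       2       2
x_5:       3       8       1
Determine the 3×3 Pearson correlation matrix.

Step 1 — column means:
  mean(X) = (5 + 2 + 1 + 5 + 3) / 5 = 16/5 = 3.2
  mean(Y) = (6 + 8 + 3 + 2 + 8) / 5 = 27/5 = 5.4
  mean(Z) = (4 + 5 + 7 + 2 + 1) / 5 = 19/5 = 3.8

Step 2 — sample variances and covariances s[i,j] = (1/(n-1)) · Σ_k (x_{k,i} - mean_i) · (x_{k,j} - mean_j), with n-1 = 4:
  s[X,X] = ((1.8)·(1.8) + (-1.2)·(-1.2) + (-2.2)·(-2.2) + (1.8)·(1.8) + (-0.2)·(-0.2)) / 4 = 12.8/4 = 3.2
  s[X,Y] = ((1.8)·(0.6) + (-1.2)·(2.6) + (-2.2)·(-2.4) + (1.8)·(-3.4) + (-0.2)·(2.6)) / 4 = -3.4/4 = -0.85
  s[X,Z] = ((1.8)·(0.2) + (-1.2)·(1.2) + (-2.2)·(3.2) + (1.8)·(-1.8) + (-0.2)·(-2.8)) / 4 = -10.8/4 = -2.7
  s[Y,Y] = ((0.6)·(0.6) + (2.6)·(2.6) + (-2.4)·(-2.4) + (-3.4)·(-3.4) + (2.6)·(2.6)) / 4 = 31.2/4 = 7.8
  s[Y,Z] = ((0.6)·(0.2) + (2.6)·(1.2) + (-2.4)·(3.2) + (-3.4)·(-1.8) + (2.6)·(-2.8)) / 4 = -5.6/4 = -1.4
  s[Z,Z] = ((0.2)·(0.2) + (1.2)·(1.2) + (3.2)·(3.2) + (-1.8)·(-1.8) + (-2.8)·(-2.8)) / 4 = 22.8/4 = 5.7
  Sample standard deviations s_i = √(s[i,i]):
  s(X) = √(3.2) = 1.7889
  s(Y) = √(7.8) = 2.7928
  s(Z) = √(5.7) = 2.3875

Step 3 — r_{ij} = s_{ij} / (s_i · s_j):
  r[X,X] = 1 (diagonal).
  r[X,Y] = -0.85 / (1.7889 · 2.7928) = -0.85 / 4.996 = -0.1701
  r[X,Z] = -2.7 / (1.7889 · 2.3875) = -2.7 / 4.2708 = -0.6322
  r[Y,Y] = 1 (diagonal).
  r[Y,Z] = -1.4 / (2.7928 · 2.3875) = -1.4 / 6.6678 = -0.21
  r[Z,Z] = 1 (diagonal).

R is symmetric with unit diagonal. Assembling:

R = [[1, -0.1701, -0.6322],
 [-0.1701, 1, -0.21],
 [-0.6322, -0.21, 1]]


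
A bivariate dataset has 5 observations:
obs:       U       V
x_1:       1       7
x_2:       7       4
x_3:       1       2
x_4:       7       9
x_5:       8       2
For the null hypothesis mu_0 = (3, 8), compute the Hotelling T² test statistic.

Step 1 — sample mean vector:
  mean(U) = (1 + 7 + 1 + 7 + 8) / 5 = 24/5 = 4.8
  mean(V) = (7 + 4 + 2 + 9 + 2) / 5 = 24/5 = 4.8
  x̄ = (4.8, 4.8),  deviation x̄ - mu_0 = (4.8, 4.8) - (3, 8) = (1.8, -3.2).

Step 2 — sample covariance matrix, S[i,j] = (1/(n-1)) · Σ_k (x_{k,i} - mean_i) · (x_{k,j} - mean_j), divisor n-1 = 4:
  S[U,U] = ((-3.8)·(-3.8) + (2.2)·(2.2) + (-3.8)·(-3.8) + (2.2)·(2.2) + (3.2)·(3.2)) / 4 = 48.8/4 = 12.2
  S[U,V] = ((-3.8)·(2.2) + (2.2)·(-0.8) + (-3.8)·(-2.8) + (2.2)·(4.2) + (3.2)·(-2.8)) / 4 = 0.8/4 = 0.2
  S[V,V] = ((2.2)·(2.2) + (-0.8)·(-0.8) + (-2.8)·(-2.8) + (4.2)·(4.2) + (-2.8)·(-2.8)) / 4 = 38.8/4 = 9.7
  S = [[12.2, 0.2],
 [0.2, 9.7]].

Step 3 — invert S. det(S) = 12.2·9.7 - (0.2)² = 118.3.
  S^{-1} = (1/det) · [[d, -b], [-b, a]] = [[0.082, -0.0017],
 [-0.0017, 0.1031]].

Step 4 — quadratic form (x̄ - mu_0)^T · S^{-1} · (x̄ - mu_0):
  S^{-1} · (x̄ - mu_0) = (0.153, -0.3331),
  (x̄ - mu_0)^T · [...] = (1.8)·(0.153) + (-3.2)·(-0.3331) = 1.3412.

Step 5 — scale by n: T² = 5 · 1.3412 = 6.7058.

T² ≈ 6.7058


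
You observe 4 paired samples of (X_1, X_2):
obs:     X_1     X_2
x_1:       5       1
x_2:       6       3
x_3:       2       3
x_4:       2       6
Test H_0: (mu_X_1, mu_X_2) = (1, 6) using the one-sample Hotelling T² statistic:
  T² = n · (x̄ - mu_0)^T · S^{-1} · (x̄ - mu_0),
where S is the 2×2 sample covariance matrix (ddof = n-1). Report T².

Step 1 — sample mean vector:
  mean(X_1) = (5 + 6 + 2 + 2) / 4 = 15/4 = 3.75
  mean(X_2) = (1 + 3 + 3 + 6) / 4 = 13/4 = 3.25
  x̄ = (3.75, 3.25),  deviation x̄ - mu_0 = (3.75, 3.25) - (1, 6) = (2.75, -2.75).

Step 2 — sample covariance matrix, S[i,j] = (1/(n-1)) · Σ_k (x_{k,i} - mean_i) · (x_{k,j} - mean_j), divisor n-1 = 3:
  S[X_1,X_1] = ((1.25)·(1.25) + (2.25)·(2.25) + (-1.75)·(-1.75) + (-1.75)·(-1.75)) / 3 = 12.75/3 = 4.25
  S[X_1,X_2] = ((1.25)·(-2.25) + (2.25)·(-0.25) + (-1.75)·(-0.25) + (-1.75)·(2.75)) / 3 = -7.75/3 = -2.5833
  S[X_2,X_2] = ((-2.25)·(-2.25) + (-0.25)·(-0.25) + (-0.25)·(-0.25) + (2.75)·(2.75)) / 3 = 12.75/3 = 4.25
  S = [[4.25, -2.5833],
 [-2.5833, 4.25]].

Step 3 — invert S. det(S) = 4.25·4.25 - (-2.5833)² = 11.3889.
  S^{-1} = (1/det) · [[d, -b], [-b, a]] = [[0.3732, 0.2268],
 [0.2268, 0.3732]].

Step 4 — quadratic form (x̄ - mu_0)^T · S^{-1} · (x̄ - mu_0):
  S^{-1} · (x̄ - mu_0) = (0.4024, -0.4024),
  (x̄ - mu_0)^T · [...] = (2.75)·(0.4024) + (-2.75)·(-0.4024) = 2.2134.

Step 5 — scale by n: T² = 4 · 2.2134 = 8.8537.

T² ≈ 8.8537


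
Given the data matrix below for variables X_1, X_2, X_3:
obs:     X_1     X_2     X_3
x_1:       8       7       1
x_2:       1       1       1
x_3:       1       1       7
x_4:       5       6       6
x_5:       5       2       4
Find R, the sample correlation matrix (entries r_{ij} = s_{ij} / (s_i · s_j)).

Step 1 — column means:
  mean(X_1) = (8 + 1 + 1 + 5 + 5) / 5 = 20/5 = 4
  mean(X_2) = (7 + 1 + 1 + 6 + 2) / 5 = 17/5 = 3.4
  mean(X_3) = (1 + 1 + 7 + 6 + 4) / 5 = 19/5 = 3.8

Step 2 — sample variances and covariances s[i,j] = (1/(n-1)) · Σ_k (x_{k,i} - mean_i) · (x_{k,j} - mean_j), with n-1 = 4:
  s[X_1,X_1] = ((4)·(4) + (-3)·(-3) + (-3)·(-3) + (1)·(1) + (1)·(1)) / 4 = 36/4 = 9
  s[X_1,X_2] = ((4)·(3.6) + (-3)·(-2.4) + (-3)·(-2.4) + (1)·(2.6) + (1)·(-1.4)) / 4 = 30/4 = 7.5
  s[X_1,X_3] = ((4)·(-2.8) + (-3)·(-2.8) + (-3)·(3.2) + (1)·(2.2) + (1)·(0.2)) / 4 = -10/4 = -2.5
  s[X_2,X_2] = ((3.6)·(3.6) + (-2.4)·(-2.4) + (-2.4)·(-2.4) + (2.6)·(2.6) + (-1.4)·(-1.4)) / 4 = 33.2/4 = 8.3
  s[X_2,X_3] = ((3.6)·(-2.8) + (-2.4)·(-2.8) + (-2.4)·(3.2) + (2.6)·(2.2) + (-1.4)·(0.2)) / 4 = -5.6/4 = -1.4
  s[X_3,X_3] = ((-2.8)·(-2.8) + (-2.8)·(-2.8) + (3.2)·(3.2) + (2.2)·(2.2) + (0.2)·(0.2)) / 4 = 30.8/4 = 7.7
  Sample standard deviations s_i = √(s[i,i]):
  s(X_1) = √(9) = 3
  s(X_2) = √(8.3) = 2.881
  s(X_3) = √(7.7) = 2.7749

Step 3 — r_{ij} = s_{ij} / (s_i · s_j):
  r[X_1,X_1] = 1 (diagonal).
  r[X_1,X_2] = 7.5 / (3 · 2.881) = 7.5 / 8.6429 = 0.8678
  r[X_1,X_3] = -2.5 / (3 · 2.7749) = -2.5 / 8.3247 = -0.3003
  r[X_2,X_2] = 1 (diagonal).
  r[X_2,X_3] = -1.4 / (2.881 · 2.7749) = -1.4 / 7.9944 = -0.1751
  r[X_3,X_3] = 1 (diagonal).

R is symmetric with unit diagonal. Assembling:

R = [[1, 0.8678, -0.3003],
 [0.8678, 1, -0.1751],
 [-0.3003, -0.1751, 1]]


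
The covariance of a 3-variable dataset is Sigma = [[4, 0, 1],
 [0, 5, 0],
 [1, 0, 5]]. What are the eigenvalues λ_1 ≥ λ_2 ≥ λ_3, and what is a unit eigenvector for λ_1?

Step 1 — characteristic polynomial p(λ) = det(λI - Sigma) = λ³ - tr·λ² + c_1·λ - det, where tr = trace, c_1 = sum of the principal 2×2 minors, det = det(Sigma):
  tr = 4 + 5 + 5 = 14,
  c_1 = (4·5 - (0)²) + (4·5 - (1)²) + (5·5 - (0)²) = 20 + 19 + 25 = 64,
  det = 4·(5·5 - (0)²) - (0)·((0)·5 - (0)·(1)) + (1)·((0)·(0) - 5·(1)) = 4·(25) - (0)·(0) + (1)·(-5) = 95.
  So p(λ) = λ³ - 14λ² + 64λ - 95.
Step 2 — look for an integer root (rational root theorem: any rational root is an integer divisor of 95). Testing λ = 5:
  p(5) = 125 - 350 + 320 - 95 = 0  ✓
  Dividing out (λ - 5): p(λ) = (λ - 5)(λ² - 9λ + 19).
Step 3 — remaining eigenvalues from the quadratic λ² - 9λ + 19 = 0:
  Δ = 9² - 4·19 = 81 - 76 = 5,  λ = (9 ± √5)/2 = (9 ± 2.2361)/2 ≈ 5.618 or 3.382.
  Sorted: λ_1 = 5.618,  λ_2 = 5,  λ_3 = 3.382  (check: sum = 14 = tr ✓).

Step 4 — unit eigenvector for λ_1 ≈ 5.618: v spans the null space of (Sigma - λ_1 I), whose rows are
  r_1 = (-1.618, 0, 1),  r_2 = (0, -0.618, 0),  r_3 = (1, 0, -0.618).
  v is orthogonal to every row, so take v ∝ r_1 × r_2 = ((0)·(0) - (1)·(-0.618), (1)·(0) - (-1.618)·(0), (-1.618)·(-0.618) - (0)·(0)) ≈ (0.618, 0, 1).
  Let u = (0.618, 0, 1).
  ||u|| = √((0.618)² + (0)² + (1)²) = √(1.382) ≈ 1.1756,  v_1 = u/||u|| ≈ (0.5257, 0, 0.8507) (||v_1|| = 1).

λ_1 = 5.618,  λ_2 = 5,  λ_3 = 3.382;  v_1 ≈ (0.5257, 0, 0.8507)


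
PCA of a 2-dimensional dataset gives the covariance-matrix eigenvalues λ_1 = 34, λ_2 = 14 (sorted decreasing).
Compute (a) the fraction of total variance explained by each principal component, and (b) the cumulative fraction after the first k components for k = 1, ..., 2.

Step 1 — total variance = trace(Sigma) = Σ λ_i = 34 + 14 = 48.

Step 2 — fraction explained by component i = λ_i / Σ λ:
  PC1: 34/48 = 0.7083
  PC2: 14/48 = 0.2917

Step 3 — cumulative fraction after k components = (λ_1 + ... + λ_k) / Σ λ:
  k = 1: 34/48 = 0.7083
  k = 2: (34 + 14)/48 = 48/48 = 1

Summary (fraction, with percent):

explained: PC1 0.7083 (70.83%), PC2 0.2917 (29.17%);  cumulative: 0.7083, 1


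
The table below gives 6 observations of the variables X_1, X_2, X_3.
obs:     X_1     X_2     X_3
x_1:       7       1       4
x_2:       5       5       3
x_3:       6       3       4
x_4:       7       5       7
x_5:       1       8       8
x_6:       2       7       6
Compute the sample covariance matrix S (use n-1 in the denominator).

Step 1 — column means:
  mean(X_1) = (7 + 5 + 6 + 7 + 1 + 2) / 6 = 28/6 = 4.6667
  mean(X_2) = (1 + 5 + 3 + 5 + 8 + 7) / 6 = 29/6 = 4.8333
  mean(X_3) = (4 + 3 + 4 + 7 + 8 + 6) / 6 = 32/6 = 5.3333

Step 2 — sample covariance S[i,j] = (1/(n-1)) · Σ_k (x_{k,i} - mean_i) · (x_{k,j} - mean_j), with n-1 = 5.
  S[X_1,X_1] = ((2.3333)·(2.3333) + (0.3333)·(0.3333) + (1.3333)·(1.3333) + (2.3333)·(2.3333) + (-3.6667)·(-3.6667) + (-2.6667)·(-2.6667)) / 5 = 33.3333/5 = 6.6667
  S[X_1,X_2] = ((2.3333)·(-3.8333) + (0.3333)·(0.1667) + (1.3333)·(-1.8333) + (2.3333)·(0.1667) + (-3.6667)·(3.1667) + (-2.6667)·(2.1667)) / 5 = -28.3333/5 = -5.6667
  S[X_1,X_3] = ((2.3333)·(-1.3333) + (0.3333)·(-2.3333) + (1.3333)·(-1.3333) + (2.3333)·(1.6667) + (-3.6667)·(2.6667) + (-2.6667)·(0.6667)) / 5 = -13.3333/5 = -2.6667
  S[X_2,X_2] = ((-3.8333)·(-3.8333) + (0.1667)·(0.1667) + (-1.8333)·(-1.8333) + (0.1667)·(0.1667) + (3.1667)·(3.1667) + (2.1667)·(2.1667)) / 5 = 32.8333/5 = 6.5667
  S[X_2,X_3] = ((-3.8333)·(-1.3333) + (0.1667)·(-2.3333) + (-1.8333)·(-1.3333) + (0.1667)·(1.6667) + (3.1667)·(2.6667) + (2.1667)·(0.6667)) / 5 = 17.3333/5 = 3.4667
  S[X_3,X_3] = ((-1.3333)·(-1.3333) + (-2.3333)·(-2.3333) + (-1.3333)·(-1.3333) + (1.6667)·(1.6667) + (2.6667)·(2.6667) + (0.6667)·(0.6667)) / 5 = 19.3333/5 = 3.8667

S is symmetric (S[j,i] = S[i,j]). Assembling:

S = [[6.6667, -5.6667, -2.6667],
 [-5.6667, 6.5667, 3.4667],
 [-2.6667, 3.4667, 3.8667]]


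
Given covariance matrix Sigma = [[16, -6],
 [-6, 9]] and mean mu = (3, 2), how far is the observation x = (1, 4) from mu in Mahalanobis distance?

Step 1 — centre the observation: (x - mu) = (-2, 2).

Step 2 — invert Sigma. det(Sigma) = 16·9 - (-6)² = 108.
  Sigma^{-1} = (1/det) · [[d, -b], [-b, a]] = [[0.0833, 0.0556],
 [0.0556, 0.1481]].

Step 3 — form the quadratic (x - mu)^T · Sigma^{-1} · (x - mu):
  Sigma^{-1} · (x - mu) = (-0.0556, 0.1852).
  (x - mu)^T · [Sigma^{-1} · (x - mu)] = (-2)·(-0.0556) + (2)·(0.1852) = 0.4815.

Step 4 — take square root: d = √(0.4815) ≈ 0.6939.

d(x, mu) = √(0.4815) ≈ 0.6939


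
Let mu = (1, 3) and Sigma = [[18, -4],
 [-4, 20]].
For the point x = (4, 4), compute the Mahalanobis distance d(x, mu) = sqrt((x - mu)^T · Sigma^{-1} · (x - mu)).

Step 1 — centre the observation: (x - mu) = (3, 1).

Step 2 — invert Sigma. det(Sigma) = 18·20 - (-4)² = 344.
  Sigma^{-1} = (1/det) · [[d, -b], [-b, a]] = [[0.0581, 0.0116],
 [0.0116, 0.0523]].

Step 3 — form the quadratic (x - mu)^T · Sigma^{-1} · (x - mu):
  Sigma^{-1} · (x - mu) = (0.186, 0.0872).
  (x - mu)^T · [Sigma^{-1} · (x - mu)] = (3)·(0.186) + (1)·(0.0872) = 0.6453.

Step 4 — take square root: d = √(0.6453) ≈ 0.8033.

d(x, mu) = √(0.6453) ≈ 0.8033


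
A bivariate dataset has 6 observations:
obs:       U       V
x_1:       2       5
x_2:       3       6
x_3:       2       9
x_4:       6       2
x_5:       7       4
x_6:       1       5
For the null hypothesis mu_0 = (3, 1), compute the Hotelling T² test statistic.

Step 1 — sample mean vector:
  mean(U) = (2 + 3 + 2 + 6 + 7 + 1) / 6 = 21/6 = 3.5
  mean(V) = (5 + 6 + 9 + 2 + 4 + 5) / 6 = 31/6 = 5.1667
  x̄ = (3.5, 5.1667),  deviation x̄ - mu_0 = (3.5, 5.1667) - (3, 1) = (0.5, 4.1667).

Step 2 — sample covariance matrix, S[i,j] = (1/(n-1)) · Σ_k (x_{k,i} - mean_i) · (x_{k,j} - mean_j), divisor n-1 = 5:
  S[U,U] = ((-1.5)·(-1.5) + (-0.5)·(-0.5) + (-1.5)·(-1.5) + (2.5)·(2.5) + (3.5)·(3.5) + (-2.5)·(-2.5)) / 5 = 29.5/5 = 5.9
  S[U,V] = ((-1.5)·(-0.1667) + (-0.5)·(0.8333) + (-1.5)·(3.8333) + (2.5)·(-3.1667) + (3.5)·(-1.1667) + (-2.5)·(-0.1667)) / 5 = -17.5/5 = -3.5
  S[V,V] = ((-0.1667)·(-0.1667) + (0.8333)·(0.8333) + (3.8333)·(3.8333) + (-3.1667)·(-3.1667) + (-1.1667)·(-1.1667) + (-0.1667)·(-0.1667)) / 5 = 26.8333/5 = 5.3667
  S = [[5.9, -3.5],
 [-3.5, 5.3667]].

Step 3 — invert S. det(S) = 5.9·5.3667 - (-3.5)² = 19.4133.
  S^{-1} = (1/det) · [[d, -b], [-b, a]] = [[0.2764, 0.1803],
 [0.1803, 0.3039]].

Step 4 — quadratic form (x̄ - mu_0)^T · S^{-1} · (x̄ - mu_0):
  S^{-1} · (x̄ - mu_0) = (0.8894, 1.3565),
  (x̄ - mu_0)^T · [...] = (0.5)·(0.8894) + (4.1667)·(1.3565) = 6.0966.

Step 5 — scale by n: T² = 6 · 6.0966 = 36.5797.

T² ≈ 36.5797


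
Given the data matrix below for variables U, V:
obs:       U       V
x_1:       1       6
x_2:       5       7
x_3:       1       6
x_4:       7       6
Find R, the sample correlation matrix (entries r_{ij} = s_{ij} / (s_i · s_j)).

Step 1 — column means:
  mean(U) = (1 + 5 + 1 + 7) / 4 = 14/4 = 3.5
  mean(V) = (6 + 7 + 6 + 6) / 4 = 25/4 = 6.25

Step 2 — sample variances and covariances s[i,j] = (1/(n-1)) · Σ_k (x_{k,i} - mean_i) · (x_{k,j} - mean_j), with n-1 = 3:
  s[U,U] = ((-2.5)·(-2.5) + (1.5)·(1.5) + (-2.5)·(-2.5) + (3.5)·(3.5)) / 3 = 27/3 = 9
  s[U,V] = ((-2.5)·(-0.25) + (1.5)·(0.75) + (-2.5)·(-0.25) + (3.5)·(-0.25)) / 3 = 1.5/3 = 0.5
  s[V,V] = ((-0.25)·(-0.25) + (0.75)·(0.75) + (-0.25)·(-0.25) + (-0.25)·(-0.25)) / 3 = 0.75/3 = 0.25
  Sample standard deviations s_i = √(s[i,i]):
  s(U) = √(9) = 3
  s(V) = √(0.25) = 0.5

Step 3 — r_{ij} = s_{ij} / (s_i · s_j):
  r[U,U] = 1 (diagonal).
  r[U,V] = 0.5 / (3 · 0.5) = 0.5 / 1.5 = 0.3333
  r[V,V] = 1 (diagonal).

R is symmetric with unit diagonal. Assembling:

R = [[1, 0.3333],
 [0.3333, 1]]


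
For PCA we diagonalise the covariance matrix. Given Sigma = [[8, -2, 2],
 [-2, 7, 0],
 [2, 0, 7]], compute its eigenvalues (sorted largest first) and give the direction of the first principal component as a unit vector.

Step 1 — characteristic polynomial p(λ) = det(λI - Sigma) = λ³ - tr·λ² + c_1·λ - det, where tr = trace, c_1 = sum of the principal 2×2 minors, det = det(Sigma):
  tr = 8 + 7 + 7 = 22,
  c_1 = (8·7 - (-2)²) + (8·7 - (2)²) + (7·7 - (0)²) = 52 + 52 + 49 = 153,
  det = 8·(7·7 - (0)²) - (-2)·((-2)·7 - (0)·(2)) + (2)·((-2)·(0) - 7·(2)) = 8·(49) - (-2)·(-14) + (2)·(-14) = 336.
  So p(λ) = λ³ - 22λ² + 153λ - 336.
Step 2 — look for an integer root (rational root theorem: any rational root is an integer divisor of 336). Testing λ = 7:
  p(7) = 343 - 1078 + 1071 - 336 = 0  ✓
  Dividing out (λ - 7): p(λ) = (λ - 7)(λ² - 15λ + 48).
Step 3 — remaining eigenvalues from the quadratic λ² - 15λ + 48 = 0:
  Δ = 15² - 4·48 = 225 - 192 = 33,  λ = (15 ± √33)/2 = (15 ± 5.7446)/2 ≈ 10.3723 or 4.6277.
  Sorted: λ_1 = 10.3723,  λ_2 = 7,  λ_3 = 4.6277  (check: sum = 22 = tr ✓).

Step 4 — unit eigenvector for λ_1 ≈ 10.3723: v spans the null space of (Sigma - λ_1 I), whose rows are
  r_1 = (-2.3723, -2, 2),  r_2 = (-2, -3.3723, 0),  r_3 = (2, 0, -3.3723).
  v is orthogonal to every row, so take v ∝ r_1 × r_2 = ((-2)·(0) - (2)·(-3.3723), (2)·(-2) - (-2.3723)·(0), (-2.3723)·(-3.3723) - (-2)·(-2)) ≈ (6.7446, -4, 4).
  Let u = (6.7446, -4, 4).
  ||u|| = √((6.7446)² + (-4)² + (4)²) = √(77.4891) ≈ 8.8028,  v_1 = u/||u|| ≈ (0.7662, -0.4544, 0.4544) (||v_1|| = 1).

λ_1 = 10.3723,  λ_2 = 7,  λ_3 = 4.6277;  v_1 ≈ (0.7662, -0.4544, 0.4544)


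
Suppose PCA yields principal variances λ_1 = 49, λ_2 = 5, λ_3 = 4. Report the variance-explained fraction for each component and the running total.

Step 1 — total variance = trace(Sigma) = Σ λ_i = 49 + 5 + 4 = 58.

Step 2 — fraction explained by component i = λ_i / Σ λ:
  PC1: 49/58 = 0.8448
  PC2: 5/58 = 0.0862
  PC3: 4/58 = 0.069

Step 3 — cumulative fraction after k components = (λ_1 + ... + λ_k) / Σ λ:
  k = 1: 49/58 = 0.8448
  k = 2: (49 + 5)/58 = 54/58 = 0.931
  k = 3: (49 + 5 + 4)/58 = 58/58 = 1

Summary (fraction, with percent):

explained: PC1 0.8448 (84.48%), PC2 0.0862 (8.62%), PC3 0.069 (6.9%);  cumulative: 0.8448, 0.931, 1


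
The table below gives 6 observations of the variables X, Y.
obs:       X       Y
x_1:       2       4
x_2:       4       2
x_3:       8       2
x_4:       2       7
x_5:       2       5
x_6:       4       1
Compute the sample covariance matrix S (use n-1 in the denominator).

Step 1 — column means:
  mean(X) = (2 + 4 + 8 + 2 + 2 + 4) / 6 = 22/6 = 3.6667
  mean(Y) = (4 + 2 + 2 + 7 + 5 + 1) / 6 = 21/6 = 3.5

Step 2 — sample covariance S[i,j] = (1/(n-1)) · Σ_k (x_{k,i} - mean_i) · (x_{k,j} - mean_j), with n-1 = 5.
  S[X,X] = ((-1.6667)·(-1.6667) + (0.3333)·(0.3333) + (4.3333)·(4.3333) + (-1.6667)·(-1.6667) + (-1.6667)·(-1.6667) + (0.3333)·(0.3333)) / 5 = 27.3333/5 = 5.4667
  S[X,Y] = ((-1.6667)·(0.5) + (0.3333)·(-1.5) + (4.3333)·(-1.5) + (-1.6667)·(3.5) + (-1.6667)·(1.5) + (0.3333)·(-2.5)) / 5 = -17/5 = -3.4
  S[Y,Y] = ((0.5)·(0.5) + (-1.5)·(-1.5) + (-1.5)·(-1.5) + (3.5)·(3.5) + (1.5)·(1.5) + (-2.5)·(-2.5)) / 5 = 25.5/5 = 5.1

S is symmetric (S[j,i] = S[i,j]). Assembling:

S = [[5.4667, -3.4],
 [-3.4, 5.1]]


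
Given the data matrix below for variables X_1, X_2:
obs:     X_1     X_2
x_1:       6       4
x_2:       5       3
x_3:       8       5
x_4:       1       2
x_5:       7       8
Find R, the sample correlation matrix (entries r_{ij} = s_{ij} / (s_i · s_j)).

Step 1 — column means:
  mean(X_1) = (6 + 5 + 8 + 1 + 7) / 5 = 27/5 = 5.4
  mean(X_2) = (4 + 3 + 5 + 2 + 8) / 5 = 22/5 = 4.4

Step 2 — sample variances and covariances s[i,j] = (1/(n-1)) · Σ_k (x_{k,i} - mean_i) · (x_{k,j} - mean_j), with n-1 = 4:
  s[X_1,X_1] = ((0.6)·(0.6) + (-0.4)·(-0.4) + (2.6)·(2.6) + (-4.4)·(-4.4) + (1.6)·(1.6)) / 4 = 29.2/4 = 7.3
  s[X_1,X_2] = ((0.6)·(-0.4) + (-0.4)·(-1.4) + (2.6)·(0.6) + (-4.4)·(-2.4) + (1.6)·(3.6)) / 4 = 18.2/4 = 4.55
  s[X_2,X_2] = ((-0.4)·(-0.4) + (-1.4)·(-1.4) + (0.6)·(0.6) + (-2.4)·(-2.4) + (3.6)·(3.6)) / 4 = 21.2/4 = 5.3
  Sample standard deviations s_i = √(s[i,i]):
  s(X_1) = √(7.3) = 2.7019
  s(X_2) = √(5.3) = 2.3022

Step 3 — r_{ij} = s_{ij} / (s_i · s_j):
  r[X_1,X_1] = 1 (diagonal).
  r[X_1,X_2] = 4.55 / (2.7019 · 2.3022) = 4.55 / 6.2201 = 0.7315
  r[X_2,X_2] = 1 (diagonal).

R is symmetric with unit diagonal. Assembling:

R = [[1, 0.7315],
 [0.7315, 1]]


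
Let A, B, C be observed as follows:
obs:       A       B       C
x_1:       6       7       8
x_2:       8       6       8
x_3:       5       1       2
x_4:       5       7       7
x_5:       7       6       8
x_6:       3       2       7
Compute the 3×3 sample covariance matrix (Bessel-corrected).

Step 1 — column means:
  mean(A) = (6 + 8 + 5 + 5 + 7 + 3) / 6 = 34/6 = 5.6667
  mean(B) = (7 + 6 + 1 + 7 + 6 + 2) / 6 = 29/6 = 4.8333
  mean(C) = (8 + 8 + 2 + 7 + 8 + 7) / 6 = 40/6 = 6.6667

Step 2 — sample covariance S[i,j] = (1/(n-1)) · Σ_k (x_{k,i} - mean_i) · (x_{k,j} - mean_j), with n-1 = 5.
  S[A,A] = ((0.3333)·(0.3333) + (2.3333)·(2.3333) + (-0.6667)·(-0.6667) + (-0.6667)·(-0.6667) + (1.3333)·(1.3333) + (-2.6667)·(-2.6667)) / 5 = 15.3333/5 = 3.0667
  S[A,B] = ((0.3333)·(2.1667) + (2.3333)·(1.1667) + (-0.6667)·(-3.8333) + (-0.6667)·(2.1667) + (1.3333)·(1.1667) + (-2.6667)·(-2.8333)) / 5 = 13.6667/5 = 2.7333
  S[A,C] = ((0.3333)·(1.3333) + (2.3333)·(1.3333) + (-0.6667)·(-4.6667) + (-0.6667)·(0.3333) + (1.3333)·(1.3333) + (-2.6667)·(0.3333)) / 5 = 7.3333/5 = 1.4667
  S[B,B] = ((2.1667)·(2.1667) + (1.1667)·(1.1667) + (-3.8333)·(-3.8333) + (2.1667)·(2.1667) + (1.1667)·(1.1667) + (-2.8333)·(-2.8333)) / 5 = 34.8333/5 = 6.9667
  S[B,C] = ((2.1667)·(1.3333) + (1.1667)·(1.3333) + (-3.8333)·(-4.6667) + (2.1667)·(0.3333) + (1.1667)·(1.3333) + (-2.8333)·(0.3333)) / 5 = 23.6667/5 = 4.7333
  S[C,C] = ((1.3333)·(1.3333) + (1.3333)·(1.3333) + (-4.6667)·(-4.6667) + (0.3333)·(0.3333) + (1.3333)·(1.3333) + (0.3333)·(0.3333)) / 5 = 27.3333/5 = 5.4667

S is symmetric (S[j,i] = S[i,j]). Assembling:

S = [[3.0667, 2.7333, 1.4667],
 [2.7333, 6.9667, 4.7333],
 [1.4667, 4.7333, 5.4667]]


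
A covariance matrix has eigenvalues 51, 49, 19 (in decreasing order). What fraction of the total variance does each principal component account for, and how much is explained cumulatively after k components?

Step 1 — total variance = trace(Sigma) = Σ λ_i = 51 + 49 + 19 = 119.

Step 2 — fraction explained by component i = λ_i / Σ λ:
  PC1: 51/119 = 0.4286
  PC2: 49/119 = 0.4118
  PC3: 19/119 = 0.1597

Step 3 — cumulative fraction after k components = (λ_1 + ... + λ_k) / Σ λ:
  k = 1: 51/119 = 0.4286
  k = 2: (51 + 49)/119 = 100/119 = 0.8403
  k = 3: (51 + 49 + 19)/119 = 119/119 = 1

Summary (fraction, with percent):

explained: PC1 0.4286 (42.86%), PC2 0.4118 (41.18%), PC3 0.1597 (15.97%);  cumulative: 0.4286, 0.8403, 1


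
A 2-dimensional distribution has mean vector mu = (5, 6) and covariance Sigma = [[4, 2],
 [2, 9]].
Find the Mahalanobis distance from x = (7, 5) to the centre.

Step 1 — centre the observation: (x - mu) = (2, -1).

Step 2 — invert Sigma. det(Sigma) = 4·9 - (2)² = 32.
  Sigma^{-1} = (1/det) · [[d, -b], [-b, a]] = [[0.2812, -0.0625],
 [-0.0625, 0.125]].

Step 3 — form the quadratic (x - mu)^T · Sigma^{-1} · (x - mu):
  Sigma^{-1} · (x - mu) = (0.625, -0.25).
  (x - mu)^T · [Sigma^{-1} · (x - mu)] = (2)·(0.625) + (-1)·(-0.25) = 1.5.

Step 4 — take square root: d = √(1.5) ≈ 1.2247.

d(x, mu) = √(1.5) ≈ 1.2247


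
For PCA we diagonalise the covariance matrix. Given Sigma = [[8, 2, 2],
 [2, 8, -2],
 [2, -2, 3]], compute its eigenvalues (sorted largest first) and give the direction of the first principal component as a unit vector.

Step 1 — characteristic polynomial p(λ) = det(λI - Sigma) = λ³ - tr·λ² + c_1·λ - det, where tr = trace, c_1 = sum of the principal 2×2 minors, det = det(Sigma):
  tr = 8 + 8 + 3 = 19,
  c_1 = (8·8 - (2)²) + (8·3 - (2)²) + (8·3 - (-2)²) = 60 + 20 + 20 = 100,
  det = 8·(8·3 - (-2)²) - (2)·((2)·3 - (-2)·(2)) + (2)·((2)·(-2) - 8·(2)) = 8·(20) - (2)·(10) + (2)·(-20) = 100.
  So p(λ) = λ³ - 19λ² + 100λ - 100.
Step 2 — look for an integer root (rational root theorem: any rational root is an integer divisor of 100). Testing λ = 10:
  p(10) = 1000 - 1900 + 1000 - 100 = 0  ✓
  Dividing out (λ - 10): p(λ) = (λ - 10)(λ² - 9λ + 10).
Step 3 — remaining eigenvalues from the quadratic λ² - 9λ + 10 = 0:
  Δ = 9² - 4·10 = 81 - 40 = 41,  λ = (9 ± √41)/2 = (9 ± 6.4031)/2 ≈ 7.7016 or 1.2984.
  Sorted: λ_1 = 10,  λ_2 = 7.7016,  λ_3 = 1.2984  (check: sum = 19 = tr ✓).

Step 4 — unit eigenvector for λ_1 = 10: v spans the null space of (Sigma - λ_1 I), whose rows are
  r_1 = (-2, 2, 2),  r_2 = (2, -2, -2),  r_3 = (2, -2, -7).
  v is orthogonal to every row, so take v ∝ r_1 × r_3 = ((2)·(-7) - (2)·(-2), (2)·(2) - (-2)·(-7), (-2)·(-2) - (2)·(2)) = (-10, -10, 0).
  Rescale (divide by 10; multiply by -1 so the first nonzero entry is positive): u = (1, 1, 0).
  ||u|| = √((1)² + (1)² + (0)²) = √(2) ≈ 1.4142,  v_1 = u/||u|| ≈ (0.7071, 0.7071, 0) (||v_1|| = 1).

λ_1 = 10,  λ_2 = 7.7016,  λ_3 = 1.2984;  v_1 ≈ (0.7071, 0.7071, 0)


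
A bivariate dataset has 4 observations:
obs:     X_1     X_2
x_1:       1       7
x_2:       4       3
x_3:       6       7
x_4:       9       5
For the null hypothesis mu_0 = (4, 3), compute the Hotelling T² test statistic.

Step 1 — sample mean vector:
  mean(X_1) = (1 + 4 + 6 + 9) / 4 = 20/4 = 5
  mean(X_2) = (7 + 3 + 7 + 5) / 4 = 22/4 = 5.5
  x̄ = (5, 5.5),  deviation x̄ - mu_0 = (5, 5.5) - (4, 3) = (1, 2.5).

Step 2 — sample covariance matrix, S[i,j] = (1/(n-1)) · Σ_k (x_{k,i} - mean_i) · (x_{k,j} - mean_j), divisor n-1 = 3:
  S[X_1,X_1] = ((-4)·(-4) + (-1)·(-1) + (1)·(1) + (4)·(4)) / 3 = 34/3 = 11.3333
  S[X_1,X_2] = ((-4)·(1.5) + (-1)·(-2.5) + (1)·(1.5) + (4)·(-0.5)) / 3 = -4/3 = -1.3333
  S[X_2,X_2] = ((1.5)·(1.5) + (-2.5)·(-2.5) + (1.5)·(1.5) + (-0.5)·(-0.5)) / 3 = 11/3 = 3.6667
  S = [[11.3333, -1.3333],
 [-1.3333, 3.6667]].

Step 3 — invert S. det(S) = 11.3333·3.6667 - (-1.3333)² = 39.7778.
  S^{-1} = (1/det) · [[d, -b], [-b, a]] = [[0.0922, 0.0335],
 [0.0335, 0.2849]].

Step 4 — quadratic form (x̄ - mu_0)^T · S^{-1} · (x̄ - mu_0):
  S^{-1} · (x̄ - mu_0) = (0.176, 0.7458),
  (x̄ - mu_0)^T · [...] = (1)·(0.176) + (2.5)·(0.7458) = 2.0405.

Step 5 — scale by n: T² = 4 · 2.0405 = 8.162.

T² ≈ 8.162


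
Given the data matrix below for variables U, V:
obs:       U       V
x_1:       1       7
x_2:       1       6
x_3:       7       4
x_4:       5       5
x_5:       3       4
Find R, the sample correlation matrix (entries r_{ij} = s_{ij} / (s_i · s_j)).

Step 1 — column means:
  mean(U) = (1 + 1 + 7 + 5 + 3) / 5 = 17/5 = 3.4
  mean(V) = (7 + 6 + 4 + 5 + 4) / 5 = 26/5 = 5.2

Step 2 — sample variances and covariances s[i,j] = (1/(n-1)) · Σ_k (x_{k,i} - mean_i) · (x_{k,j} - mean_j), with n-1 = 4:
  s[U,U] = ((-2.4)·(-2.4) + (-2.4)·(-2.4) + (3.6)·(3.6) + (1.6)·(1.6) + (-0.4)·(-0.4)) / 4 = 27.2/4 = 6.8
  s[U,V] = ((-2.4)·(1.8) + (-2.4)·(0.8) + (3.6)·(-1.2) + (1.6)·(-0.2) + (-0.4)·(-1.2)) / 4 = -10.4/4 = -2.6
  s[V,V] = ((1.8)·(1.8) + (0.8)·(0.8) + (-1.2)·(-1.2) + (-0.2)·(-0.2) + (-1.2)·(-1.2)) / 4 = 6.8/4 = 1.7
  Sample standard deviations s_i = √(s[i,i]):
  s(U) = √(6.8) = 2.6077
  s(V) = √(1.7) = 1.3038

Step 3 — r_{ij} = s_{ij} / (s_i · s_j):
  r[U,U] = 1 (diagonal).
  r[U,V] = -2.6 / (2.6077 · 1.3038) = -2.6 / 3.4 = -0.7647
  r[V,V] = 1 (diagonal).

R is symmetric with unit diagonal. Assembling:

R = [[1, -0.7647],
 [-0.7647, 1]]


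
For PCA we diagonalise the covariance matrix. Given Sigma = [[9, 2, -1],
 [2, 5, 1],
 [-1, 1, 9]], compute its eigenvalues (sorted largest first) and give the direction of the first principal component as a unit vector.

Step 1 — characteristic polynomial p(λ) = det(λI - Sigma) = λ³ - tr·λ² + c_1·λ - det, where tr = trace, c_1 = sum of the principal 2×2 minors, det = det(Sigma):
  tr = 9 + 5 + 9 = 23,
  c_1 = (9·5 - (2)²) + (9·9 - (-1)²) + (5·9 - (1)²) = 41 + 80 + 44 = 165,
  det = 9·(5·9 - (1)²) - (2)·((2)·9 - (1)·(-1)) + (-1)·((2)·(1) - 5·(-1)) = 9·(44) - (2)·(19) + (-1)·(7) = 351.
  So p(λ) = λ³ - 23λ² + 165λ - 351.
Step 2 — look for an integer root (rational root theorem: any rational root is an integer divisor of 351). Testing λ = 9:
  p(9) = 729 - 1863 + 1485 - 351 = 0  ✓
  Dividing out (λ - 9): p(λ) = (λ - 9)(λ² - 14λ + 39).
Step 3 — remaining eigenvalues from the quadratic λ² - 14λ + 39 = 0:
  Δ = 14² - 4·39 = 196 - 156 = 40,  λ = (14 ± √40)/2 = (14 ± 6.3246)/2 ≈ 10.1623 or 3.8377.
  Sorted: λ_1 = 10.1623,  λ_2 = 9,  λ_3 = 3.8377  (check: sum = 23 = tr ✓).

Step 4 — unit eigenvector for λ_1 ≈ 10.1623: v spans the null space of (Sigma - λ_1 I), whose rows are
  r_1 = (-1.1623, 2, -1),  r_2 = (2, -5.1623, 1),  r_3 = (-1, 1, -1.1623).
  v is orthogonal to every row, so take v ∝ r_1 × r_2 = ((2)·(1) - (-1)·(-5.1623), (-1)·(2) - (-1.1623)·(1), (-1.1623)·(-5.1623) - (2)·(2)) ≈ (-3.1623, -0.8377, 2).
  Rescale (multiply by -1 so the first nonzero entry is positive): u = (3.1623, 0.8377, -2).
  ||u|| = √((3.1623)² + (0.8377)² + (-2)²) = √(14.7018) ≈ 3.8343,  v_1 = u/||u|| ≈ (0.8247, 0.2185, -0.5216) (||v_1|| = 1).

λ_1 = 10.1623,  λ_2 = 9,  λ_3 = 3.8377;  v_1 ≈ (0.8247, 0.2185, -0.5216)


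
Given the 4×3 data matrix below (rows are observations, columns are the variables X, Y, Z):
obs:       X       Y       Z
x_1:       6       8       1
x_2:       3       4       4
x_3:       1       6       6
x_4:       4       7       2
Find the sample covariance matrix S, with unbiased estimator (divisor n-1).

Step 1 — column means:
  mean(X) = (6 + 3 + 1 + 4) / 4 = 14/4 = 3.5
  mean(Y) = (8 + 4 + 6 + 7) / 4 = 25/4 = 6.25
  mean(Z) = (1 + 4 + 6 + 2) / 4 = 13/4 = 3.25

Step 2 — sample covariance S[i,j] = (1/(n-1)) · Σ_k (x_{k,i} - mean_i) · (x_{k,j} - mean_j), with n-1 = 3.
  S[X,X] = ((2.5)·(2.5) + (-0.5)·(-0.5) + (-2.5)·(-2.5) + (0.5)·(0.5)) / 3 = 13/3 = 4.3333
  S[X,Y] = ((2.5)·(1.75) + (-0.5)·(-2.25) + (-2.5)·(-0.25) + (0.5)·(0.75)) / 3 = 6.5/3 = 2.1667
  S[X,Z] = ((2.5)·(-2.25) + (-0.5)·(0.75) + (-2.5)·(2.75) + (0.5)·(-1.25)) / 3 = -13.5/3 = -4.5
  S[Y,Y] = ((1.75)·(1.75) + (-2.25)·(-2.25) + (-0.25)·(-0.25) + (0.75)·(0.75)) / 3 = 8.75/3 = 2.9167
  S[Y,Z] = ((1.75)·(-2.25) + (-2.25)·(0.75) + (-0.25)·(2.75) + (0.75)·(-1.25)) / 3 = -7.25/3 = -2.4167
  S[Z,Z] = ((-2.25)·(-2.25) + (0.75)·(0.75) + (2.75)·(2.75) + (-1.25)·(-1.25)) / 3 = 14.75/3 = 4.9167

S is symmetric (S[j,i] = S[i,j]). Assembling:

S = [[4.3333, 2.1667, -4.5],
 [2.1667, 2.9167, -2.4167],
 [-4.5, -2.4167, 4.9167]]


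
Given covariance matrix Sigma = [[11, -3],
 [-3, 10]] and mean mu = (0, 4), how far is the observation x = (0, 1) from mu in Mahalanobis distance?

Step 1 — centre the observation: (x - mu) = (0, -3).

Step 2 — invert Sigma. det(Sigma) = 11·10 - (-3)² = 101.
  Sigma^{-1} = (1/det) · [[d, -b], [-b, a]] = [[0.099, 0.0297],
 [0.0297, 0.1089]].

Step 3 — form the quadratic (x - mu)^T · Sigma^{-1} · (x - mu):
  Sigma^{-1} · (x - mu) = (-0.0891, -0.3267).
  (x - mu)^T · [Sigma^{-1} · (x - mu)] = (0)·(-0.0891) + (-3)·(-0.3267) = 0.9802.

Step 4 — take square root: d = √(0.9802) ≈ 0.99.

d(x, mu) = √(0.9802) ≈ 0.99


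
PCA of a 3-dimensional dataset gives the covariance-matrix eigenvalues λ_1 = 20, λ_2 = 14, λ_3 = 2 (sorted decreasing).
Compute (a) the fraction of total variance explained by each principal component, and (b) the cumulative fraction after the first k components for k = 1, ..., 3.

Step 1 — total variance = trace(Sigma) = Σ λ_i = 20 + 14 + 2 = 36.

Step 2 — fraction explained by component i = λ_i / Σ λ:
  PC1: 20/36 = 0.5556
  PC2: 14/36 = 0.3889
  PC3: 2/36 = 0.0556

Step 3 — cumulative fraction after k components = (λ_1 + ... + λ_k) / Σ λ:
  k = 1: 20/36 = 0.5556
  k = 2: (20 + 14)/36 = 34/36 = 0.9444
  k = 3: (20 + 14 + 2)/36 = 36/36 = 1

Summary (fraction, with percent):

explained: PC1 0.5556 (55.56%), PC2 0.3889 (38.89%), PC3 0.0556 (5.56%);  cumulative: 0.5556, 0.9444, 1


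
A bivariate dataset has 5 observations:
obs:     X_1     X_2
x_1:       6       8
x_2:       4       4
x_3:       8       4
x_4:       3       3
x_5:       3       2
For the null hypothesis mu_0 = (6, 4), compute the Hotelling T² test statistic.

Step 1 — sample mean vector:
  mean(X_1) = (6 + 4 + 8 + 3 + 3) / 5 = 24/5 = 4.8
  mean(X_2) = (8 + 4 + 4 + 3 + 2) / 5 = 21/5 = 4.2
  x̄ = (4.8, 4.2),  deviation x̄ - mu_0 = (4.8, 4.2) - (6, 4) = (-1.2, 0.2).

Step 2 — sample covariance matrix, S[i,j] = (1/(n-1)) · Σ_k (x_{k,i} - mean_i) · (x_{k,j} - mean_j), divisor n-1 = 4:
  S[X_1,X_1] = ((1.2)·(1.2) + (-0.8)·(-0.8) + (3.2)·(3.2) + (-1.8)·(-1.8) + (-1.8)·(-1.8)) / 4 = 18.8/4 = 4.7
  S[X_1,X_2] = ((1.2)·(3.8) + (-0.8)·(-0.2) + (3.2)·(-0.2) + (-1.8)·(-1.2) + (-1.8)·(-2.2)) / 4 = 10.2/4 = 2.55
  S[X_2,X_2] = ((3.8)·(3.8) + (-0.2)·(-0.2) + (-0.2)·(-0.2) + (-1.2)·(-1.2) + (-2.2)·(-2.2)) / 4 = 20.8/4 = 5.2
  S = [[4.7, 2.55],
 [2.55, 5.2]].

Step 3 — invert S. det(S) = 4.7·5.2 - (2.55)² = 17.9375.
  S^{-1} = (1/det) · [[d, -b], [-b, a]] = [[0.2899, -0.1422],
 [-0.1422, 0.262]].

Step 4 — quadratic form (x̄ - mu_0)^T · S^{-1} · (x̄ - mu_0):
  S^{-1} · (x̄ - mu_0) = (-0.3763, 0.223),
  (x̄ - mu_0)^T · [...] = (-1.2)·(-0.3763) + (0.2)·(0.223) = 0.4962.

Step 5 — scale by n: T² = 5 · 0.4962 = 2.4808.

T² ≈ 2.4808


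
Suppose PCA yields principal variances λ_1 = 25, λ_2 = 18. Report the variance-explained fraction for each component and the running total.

Step 1 — total variance = trace(Sigma) = Σ λ_i = 25 + 18 = 43.

Step 2 — fraction explained by component i = λ_i / Σ λ:
  PC1: 25/43 = 0.5814
  PC2: 18/43 = 0.4186

Step 3 — cumulative fraction after k components = (λ_1 + ... + λ_k) / Σ λ:
  k = 1: 25/43 = 0.5814
  k = 2: (25 + 18)/43 = 43/43 = 1

Summary (fraction, with percent):

explained: PC1 0.5814 (58.14%), PC2 0.4186 (41.86%);  cumulative: 0.5814, 1


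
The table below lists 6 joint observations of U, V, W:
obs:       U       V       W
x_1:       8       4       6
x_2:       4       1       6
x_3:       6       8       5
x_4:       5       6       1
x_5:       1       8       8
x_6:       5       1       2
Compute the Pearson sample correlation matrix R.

Step 1 — column means:
  mean(U) = (8 + 4 + 6 + 5 + 1 + 5) / 6 = 29/6 = 4.8333
  mean(V) = (4 + 1 + 8 + 6 + 8 + 1) / 6 = 28/6 = 4.6667
  mean(W) = (6 + 6 + 5 + 1 + 8 + 2) / 6 = 28/6 = 4.6667

Step 2 — sample variances and covariances s[i,j] = (1/(n-1)) · Σ_k (x_{k,i} - mean_i) · (x_{k,j} - mean_j), with n-1 = 5:
  s[U,U] = ((3.1667)·(3.1667) + (-0.8333)·(-0.8333) + (1.1667)·(1.1667) + (0.1667)·(0.1667) + (-3.8333)·(-3.8333) + (0.1667)·(0.1667)) / 5 = 26.8333/5 = 5.3667
  s[U,V] = ((3.1667)·(-0.6667) + (-0.8333)·(-3.6667) + (1.1667)·(3.3333) + (0.1667)·(1.3333) + (-3.8333)·(3.3333) + (0.1667)·(-3.6667)) / 5 = -8.3333/5 = -1.6667
  s[U,W] = ((3.1667)·(1.3333) + (-0.8333)·(1.3333) + (1.1667)·(0.3333) + (0.1667)·(-3.6667) + (-3.8333)·(3.3333) + (0.1667)·(-2.6667)) / 5 = -10.3333/5 = -2.0667
  s[V,V] = ((-0.6667)·(-0.6667) + (-3.6667)·(-3.6667) + (3.3333)·(3.3333) + (1.3333)·(1.3333) + (3.3333)·(3.3333) + (-3.6667)·(-3.6667)) / 5 = 51.3333/5 = 10.2667
  s[V,W] = ((-0.6667)·(1.3333) + (-3.6667)·(1.3333) + (3.3333)·(0.3333) + (1.3333)·(-3.6667) + (3.3333)·(3.3333) + (-3.6667)·(-2.6667)) / 5 = 11.3333/5 = 2.2667
  s[W,W] = ((1.3333)·(1.3333) + (1.3333)·(1.3333) + (0.3333)·(0.3333) + (-3.6667)·(-3.6667) + (3.3333)·(3.3333) + (-2.6667)·(-2.6667)) / 5 = 35.3333/5 = 7.0667
  Sample standard deviations s_i = √(s[i,i]):
  s(U) = √(5.3667) = 2.3166
  s(V) = √(10.2667) = 3.2042
  s(W) = √(7.0667) = 2.6583

Step 3 — r_{ij} = s_{ij} / (s_i · s_j):
  r[U,U] = 1 (diagonal).
  r[U,V] = -1.6667 / (2.3166 · 3.2042) = -1.6667 / 7.4228 = -0.2245
  r[U,W] = -2.0667 / (2.3166 · 2.6583) = -2.0667 / 6.1583 = -0.3356
  r[V,V] = 1 (diagonal).
  r[V,W] = 2.2667 / (3.2042 · 2.6583) = 2.2667 / 8.5177 = 0.2661
  r[W,W] = 1 (diagonal).

R is symmetric with unit diagonal. Assembling:

R = [[1, -0.2245, -0.3356],
 [-0.2245, 1, 0.2661],
 [-0.3356, 0.2661, 1]]


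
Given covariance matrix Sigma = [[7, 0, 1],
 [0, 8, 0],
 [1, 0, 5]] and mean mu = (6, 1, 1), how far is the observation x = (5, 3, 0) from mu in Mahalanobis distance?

Step 1 — centre the observation: (x - mu) = (-1, 2, -1).

Step 2 — invert Sigma (cofactor / det for 3×3, or solve directly):
  Sigma^{-1} = [[0.1471, 0, -0.0294],
 [0, 0.125, 0],
 [-0.0294, 0, 0.2059]].

Step 3 — form the quadratic (x - mu)^T · Sigma^{-1} · (x - mu):
  Sigma^{-1} · (x - mu) = (-0.1176, 0.25, -0.1765).
  (x - mu)^T · [Sigma^{-1} · (x - mu)] = (-1)·(-0.1176) + (2)·(0.25) + (-1)·(-0.1765) = 0.7941.

Step 4 — take square root: d = √(0.7941) ≈ 0.8911.

d(x, mu) = √(0.7941) ≈ 0.8911


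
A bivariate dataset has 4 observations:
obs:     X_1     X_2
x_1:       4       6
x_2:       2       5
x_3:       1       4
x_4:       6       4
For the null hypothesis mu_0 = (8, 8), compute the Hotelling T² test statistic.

Step 1 — sample mean vector:
  mean(X_1) = (4 + 2 + 1 + 6) / 4 = 13/4 = 3.25
  mean(X_2) = (6 + 5 + 4 + 4) / 4 = 19/4 = 4.75
  x̄ = (3.25, 4.75),  deviation x̄ - mu_0 = (3.25, 4.75) - (8, 8) = (-4.75, -3.25).

Step 2 — sample covariance matrix, S[i,j] = (1/(n-1)) · Σ_k (x_{k,i} - mean_i) · (x_{k,j} - mean_j), divisor n-1 = 3:
  S[X_1,X_1] = ((0.75)·(0.75) + (-1.25)·(-1.25) + (-2.25)·(-2.25) + (2.75)·(2.75)) / 3 = 14.75/3 = 4.9167
  S[X_1,X_2] = ((0.75)·(1.25) + (-1.25)·(0.25) + (-2.25)·(-0.75) + (2.75)·(-0.75)) / 3 = 0.25/3 = 0.0833
  S[X_2,X_2] = ((1.25)·(1.25) + (0.25)·(0.25) + (-0.75)·(-0.75) + (-0.75)·(-0.75)) / 3 = 2.75/3 = 0.9167
  S = [[4.9167, 0.0833],
 [0.0833, 0.9167]].

Step 3 — invert S. det(S) = 4.9167·0.9167 - (0.0833)² = 4.5.
  S^{-1} = (1/det) · [[d, -b], [-b, a]] = [[0.2037, -0.0185],
 [-0.0185, 1.0926]].

Step 4 — quadratic form (x̄ - mu_0)^T · S^{-1} · (x̄ - mu_0):
  S^{-1} · (x̄ - mu_0) = (-0.9074, -3.463),
  (x̄ - mu_0)^T · [...] = (-4.75)·(-0.9074) + (-3.25)·(-3.463) = 15.5648.

Step 5 — scale by n: T² = 4 · 15.5648 = 62.2593.

T² ≈ 62.2593


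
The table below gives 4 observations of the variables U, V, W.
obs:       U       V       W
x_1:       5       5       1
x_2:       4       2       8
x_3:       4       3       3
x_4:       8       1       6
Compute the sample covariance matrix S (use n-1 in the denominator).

Step 1 — column means:
  mean(U) = (5 + 4 + 4 + 8) / 4 = 21/4 = 5.25
  mean(V) = (5 + 2 + 3 + 1) / 4 = 11/4 = 2.75
  mean(W) = (1 + 8 + 3 + 6) / 4 = 18/4 = 4.5

Step 2 — sample covariance S[i,j] = (1/(n-1)) · Σ_k (x_{k,i} - mean_i) · (x_{k,j} - mean_j), with n-1 = 3.
  S[U,U] = ((-0.25)·(-0.25) + (-1.25)·(-1.25) + (-1.25)·(-1.25) + (2.75)·(2.75)) / 3 = 10.75/3 = 3.5833
  S[U,V] = ((-0.25)·(2.25) + (-1.25)·(-0.75) + (-1.25)·(0.25) + (2.75)·(-1.75)) / 3 = -4.75/3 = -1.5833
  S[U,W] = ((-0.25)·(-3.5) + (-1.25)·(3.5) + (-1.25)·(-1.5) + (2.75)·(1.5)) / 3 = 2.5/3 = 0.8333
  S[V,V] = ((2.25)·(2.25) + (-0.75)·(-0.75) + (0.25)·(0.25) + (-1.75)·(-1.75)) / 3 = 8.75/3 = 2.9167
  S[V,W] = ((2.25)·(-3.5) + (-0.75)·(3.5) + (0.25)·(-1.5) + (-1.75)·(1.5)) / 3 = -13.5/3 = -4.5
  S[W,W] = ((-3.5)·(-3.5) + (3.5)·(3.5) + (-1.5)·(-1.5) + (1.5)·(1.5)) / 3 = 29/3 = 9.6667

S is symmetric (S[j,i] = S[i,j]). Assembling:

S = [[3.5833, -1.5833, 0.8333],
 [-1.5833, 2.9167, -4.5],
 [0.8333, -4.5, 9.6667]]
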